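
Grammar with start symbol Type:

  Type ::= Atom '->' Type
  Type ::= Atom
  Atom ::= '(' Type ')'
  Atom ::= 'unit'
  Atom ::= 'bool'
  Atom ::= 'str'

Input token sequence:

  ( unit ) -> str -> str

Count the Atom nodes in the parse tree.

[Type [Atom ( [Type [Atom unit]] )] -> [Type [Atom str] -> [Type [Atom str]]]]

4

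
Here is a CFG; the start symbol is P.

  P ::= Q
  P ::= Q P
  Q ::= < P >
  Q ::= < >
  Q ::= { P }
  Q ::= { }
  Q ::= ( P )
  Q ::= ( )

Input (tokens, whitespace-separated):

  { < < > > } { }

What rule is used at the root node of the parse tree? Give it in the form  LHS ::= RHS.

[P [Q { [P [Q < [P [Q < >]] >]] }] [P [Q { }]]]

P ::= Q P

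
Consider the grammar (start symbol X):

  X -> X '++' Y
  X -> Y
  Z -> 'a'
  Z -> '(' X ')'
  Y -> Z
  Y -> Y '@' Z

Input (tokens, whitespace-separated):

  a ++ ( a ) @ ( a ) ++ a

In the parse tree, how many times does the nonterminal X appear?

[X [X [X [Y [Z a]]] ++ [Y [Y [Z ( [X [Y [Z a]]] )]] @ [Z ( [X [Y [Z a]]] )]]] ++ [Y [Z a]]]

5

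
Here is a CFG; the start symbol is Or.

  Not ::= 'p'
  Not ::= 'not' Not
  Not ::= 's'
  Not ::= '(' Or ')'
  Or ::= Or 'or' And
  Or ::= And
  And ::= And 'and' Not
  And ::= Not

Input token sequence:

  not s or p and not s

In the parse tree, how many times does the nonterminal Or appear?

2

[Or [Or [And [Not not [Not s]]]] or [And [And [Not p]] and [Not not [Not s]]]]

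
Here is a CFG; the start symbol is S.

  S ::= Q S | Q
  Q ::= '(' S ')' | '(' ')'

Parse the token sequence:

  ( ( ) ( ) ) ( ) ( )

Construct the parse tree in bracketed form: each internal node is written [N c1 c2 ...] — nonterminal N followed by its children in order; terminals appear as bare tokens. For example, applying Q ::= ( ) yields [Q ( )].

S
Q S
( S ) S
( Q S ) S
( ( ) S ) S
( ( ) Q ) S
( ( ) ( ) ) S
( ( ) ( ) ) Q S
( ( ) ( ) ) ( ) S
( ( ) ( ) ) ( ) Q
( ( ) ( ) ) ( ) ( )

[S [Q ( [S [Q ( )] [S [Q ( )]]] )] [S [Q ( )] [S [Q ( )]]]]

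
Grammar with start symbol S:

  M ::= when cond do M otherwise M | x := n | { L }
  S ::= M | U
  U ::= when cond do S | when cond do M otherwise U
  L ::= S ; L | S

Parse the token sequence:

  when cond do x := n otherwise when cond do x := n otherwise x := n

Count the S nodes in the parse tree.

1

[S [M when cond do [M x := n] otherwise [M when cond do [M x := n] otherwise [M x := n]]]]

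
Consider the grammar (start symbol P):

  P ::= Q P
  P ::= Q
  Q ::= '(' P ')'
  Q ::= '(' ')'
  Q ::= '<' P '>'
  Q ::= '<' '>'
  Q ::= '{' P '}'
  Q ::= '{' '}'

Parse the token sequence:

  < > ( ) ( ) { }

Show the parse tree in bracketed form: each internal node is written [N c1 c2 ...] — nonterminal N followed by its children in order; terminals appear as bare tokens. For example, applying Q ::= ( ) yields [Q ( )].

[P [Q < >] [P [Q ( )] [P [Q ( )] [P [Q { }]]]]]

P
Q P
< > P
< > Q P
< > ( ) P
< > ( ) Q P
< > ( ) ( ) P
< > ( ) ( ) Q
< > ( ) ( ) { }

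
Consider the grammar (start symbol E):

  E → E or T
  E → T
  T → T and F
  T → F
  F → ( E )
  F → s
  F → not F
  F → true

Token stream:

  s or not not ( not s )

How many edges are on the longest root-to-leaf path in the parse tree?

[E [E [T [F s]]] or [T [F not [F not [F ( [E [T [F not [F s]]]] )]]]]]

9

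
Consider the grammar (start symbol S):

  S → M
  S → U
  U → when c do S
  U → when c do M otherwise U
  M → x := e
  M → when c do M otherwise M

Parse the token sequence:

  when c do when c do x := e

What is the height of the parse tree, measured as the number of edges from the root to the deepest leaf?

[S [U when c do [S [U when c do [S [M x := e]]]]]]

6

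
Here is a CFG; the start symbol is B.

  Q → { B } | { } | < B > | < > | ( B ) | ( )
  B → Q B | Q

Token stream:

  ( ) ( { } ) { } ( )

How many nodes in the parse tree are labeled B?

5

[B [Q ( )] [B [Q ( [B [Q { }]] )] [B [Q { }] [B [Q ( )]]]]]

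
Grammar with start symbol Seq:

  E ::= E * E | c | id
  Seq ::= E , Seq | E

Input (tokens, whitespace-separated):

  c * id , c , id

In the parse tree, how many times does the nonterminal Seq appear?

3

[Seq [E [E c] * [E id]] , [Seq [E c] , [Seq [E id]]]]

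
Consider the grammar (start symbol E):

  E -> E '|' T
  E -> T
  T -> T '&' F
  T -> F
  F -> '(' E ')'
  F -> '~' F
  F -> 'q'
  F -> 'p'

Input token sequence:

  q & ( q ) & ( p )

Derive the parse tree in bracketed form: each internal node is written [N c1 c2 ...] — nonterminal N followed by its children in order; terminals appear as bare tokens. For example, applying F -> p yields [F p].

[E [T [T [T [F q]] & [F ( [E [T [F q]]] )]] & [F ( [E [T [F p]]] )]]]

E
T
T & F
T & F & F
F & F & F
q & F & F
q & ( E ) & F
q & ( T ) & F
q & ( F ) & F
q & ( q ) & F
q & ( q ) & ( E )
q & ( q ) & ( T )
q & ( q ) & ( F )
q & ( q ) & ( p )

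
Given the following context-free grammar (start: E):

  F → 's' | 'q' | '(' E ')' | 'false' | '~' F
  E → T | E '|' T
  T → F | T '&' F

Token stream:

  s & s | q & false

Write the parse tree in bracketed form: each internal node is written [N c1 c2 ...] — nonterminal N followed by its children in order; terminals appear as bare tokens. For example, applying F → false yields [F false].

[E [E [T [T [F s]] & [F s]]] | [T [T [F q]] & [F false]]]

E
E | T
T | T
T & F | T
F & F | T
s & F | T
s & s | T
s & s | T & F
s & s | F & F
s & s | q & F
s & s | q & false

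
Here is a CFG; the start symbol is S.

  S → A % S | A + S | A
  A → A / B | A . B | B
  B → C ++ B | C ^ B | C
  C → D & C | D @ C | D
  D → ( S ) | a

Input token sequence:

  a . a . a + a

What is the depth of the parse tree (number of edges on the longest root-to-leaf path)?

[S [A [A [A [B [C [D a]]]] . [B [C [D a]]]] . [B [C [D a]]]] + [S [A [B [C [D a]]]]]]

7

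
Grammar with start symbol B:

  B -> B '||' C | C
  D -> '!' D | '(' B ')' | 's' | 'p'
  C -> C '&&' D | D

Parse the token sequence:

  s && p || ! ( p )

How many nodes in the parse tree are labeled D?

[B [B [C [C [D s]] && [D p]]] || [C [D ! [D ( [B [C [D p]]] )]]]]

5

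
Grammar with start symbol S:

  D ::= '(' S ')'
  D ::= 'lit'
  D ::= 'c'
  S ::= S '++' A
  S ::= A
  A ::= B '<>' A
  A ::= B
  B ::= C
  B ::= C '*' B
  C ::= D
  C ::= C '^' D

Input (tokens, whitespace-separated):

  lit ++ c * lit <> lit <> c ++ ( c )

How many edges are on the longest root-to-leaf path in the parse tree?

10

[S [S [S [A [B [C [D lit]]]]] ++ [A [B [C [D c]] * [B [C [D lit]]]] <> [A [B [C [D lit]]] <> [A [B [C [D c]]]]]]] ++ [A [B [C [D ( [S [A [B [C [D c]]]]] )]]]]]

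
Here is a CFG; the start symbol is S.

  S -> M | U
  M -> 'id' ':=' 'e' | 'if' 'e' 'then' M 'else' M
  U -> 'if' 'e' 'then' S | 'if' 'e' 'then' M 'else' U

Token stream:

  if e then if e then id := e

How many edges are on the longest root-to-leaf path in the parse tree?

6

[S [U if e then [S [U if e then [S [M id := e]]]]]]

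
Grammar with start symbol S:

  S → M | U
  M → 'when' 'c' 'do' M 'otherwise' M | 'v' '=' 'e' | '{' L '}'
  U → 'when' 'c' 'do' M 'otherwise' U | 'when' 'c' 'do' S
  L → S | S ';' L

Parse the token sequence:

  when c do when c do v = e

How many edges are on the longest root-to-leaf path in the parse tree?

[S [U when c do [S [U when c do [S [M v = e]]]]]]

6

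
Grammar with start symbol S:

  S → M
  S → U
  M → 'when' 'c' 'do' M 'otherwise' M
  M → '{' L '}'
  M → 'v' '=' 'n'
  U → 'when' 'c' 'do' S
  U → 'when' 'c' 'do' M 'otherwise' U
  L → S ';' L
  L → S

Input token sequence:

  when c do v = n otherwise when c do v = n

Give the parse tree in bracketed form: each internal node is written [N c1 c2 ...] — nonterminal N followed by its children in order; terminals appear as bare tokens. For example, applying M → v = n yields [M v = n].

[S [U when c do [M v = n] otherwise [U when c do [S [M v = n]]]]]

S
U
when c do M otherwise U
when c do v = n otherwise U
when c do v = n otherwise when c do S
when c do v = n otherwise when c do M
when c do v = n otherwise when c do v = n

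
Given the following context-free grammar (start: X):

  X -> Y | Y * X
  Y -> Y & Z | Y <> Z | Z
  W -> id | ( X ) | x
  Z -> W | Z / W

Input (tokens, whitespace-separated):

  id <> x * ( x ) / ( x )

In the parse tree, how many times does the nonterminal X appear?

[X [Y [Y [Z [W id]]] <> [Z [W x]]] * [X [Y [Z [Z [W ( [X [Y [Z [W x]]]] )]] / [W ( [X [Y [Z [W x]]]] )]]]]]

4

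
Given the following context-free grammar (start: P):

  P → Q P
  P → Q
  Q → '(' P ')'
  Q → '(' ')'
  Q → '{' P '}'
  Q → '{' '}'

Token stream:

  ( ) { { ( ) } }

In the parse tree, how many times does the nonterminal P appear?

4

[P [Q ( )] [P [Q { [P [Q { [P [Q ( )]] }]] }]]]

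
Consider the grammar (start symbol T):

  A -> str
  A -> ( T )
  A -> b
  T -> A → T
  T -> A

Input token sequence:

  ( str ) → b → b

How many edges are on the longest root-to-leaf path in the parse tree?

[T [A ( [T [A str]] )] → [T [A b] → [T [A b]]]]

4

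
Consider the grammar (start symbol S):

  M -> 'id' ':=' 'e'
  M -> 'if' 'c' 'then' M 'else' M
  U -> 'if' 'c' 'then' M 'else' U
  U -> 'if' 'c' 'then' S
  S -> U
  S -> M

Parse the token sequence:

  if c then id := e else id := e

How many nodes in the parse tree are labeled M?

[S [M if c then [M id := e] else [M id := e]]]

3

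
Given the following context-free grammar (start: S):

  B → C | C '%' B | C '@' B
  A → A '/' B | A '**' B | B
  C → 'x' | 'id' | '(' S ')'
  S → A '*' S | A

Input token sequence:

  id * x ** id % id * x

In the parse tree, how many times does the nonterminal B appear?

5

[S [A [B [C id]]] * [S [A [A [B [C x]]] ** [B [C id] % [B [C id]]]] * [S [A [B [C x]]]]]]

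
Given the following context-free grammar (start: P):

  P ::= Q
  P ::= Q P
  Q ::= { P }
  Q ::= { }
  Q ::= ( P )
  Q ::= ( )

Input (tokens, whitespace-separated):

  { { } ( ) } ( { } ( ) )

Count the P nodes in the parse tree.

[P [Q { [P [Q { }] [P [Q ( )]]] }] [P [Q ( [P [Q { }] [P [Q ( )]]] )]]]

6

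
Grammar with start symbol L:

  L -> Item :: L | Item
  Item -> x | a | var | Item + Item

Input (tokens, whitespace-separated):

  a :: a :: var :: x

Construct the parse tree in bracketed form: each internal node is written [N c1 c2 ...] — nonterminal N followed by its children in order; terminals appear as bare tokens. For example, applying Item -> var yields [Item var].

L
Item :: L
a :: L
a :: Item :: L
a :: a :: L
a :: a :: Item :: L
a :: a :: var :: L
a :: a :: var :: Item
a :: a :: var :: x

[L [Item a] :: [L [Item a] :: [L [Item var] :: [L [Item x]]]]]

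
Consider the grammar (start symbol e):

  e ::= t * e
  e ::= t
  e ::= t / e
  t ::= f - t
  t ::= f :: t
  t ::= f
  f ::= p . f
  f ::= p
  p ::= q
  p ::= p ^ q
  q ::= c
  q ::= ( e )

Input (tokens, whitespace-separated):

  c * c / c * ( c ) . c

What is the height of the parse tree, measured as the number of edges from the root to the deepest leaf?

[e [t [f [p [q c]]]] * [e [t [f [p [q c]]]] / [e [t [f [p [q c]]]] * [e [t [f [p [q ( [e [t [f [p [q c]]]]] )]] . [f [p [q c]]]]]]]]]

13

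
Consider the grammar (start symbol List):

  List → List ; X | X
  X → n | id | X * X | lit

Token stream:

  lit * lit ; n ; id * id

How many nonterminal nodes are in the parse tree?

10

[List [List [List [X [X lit] * [X lit]]] ; [X n]] ; [X [X id] * [X id]]]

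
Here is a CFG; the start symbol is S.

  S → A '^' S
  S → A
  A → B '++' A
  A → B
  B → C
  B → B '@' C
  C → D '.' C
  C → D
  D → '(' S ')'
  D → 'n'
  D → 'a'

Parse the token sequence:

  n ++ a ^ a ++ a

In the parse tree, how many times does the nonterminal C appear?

[S [A [B [C [D n]]] ++ [A [B [C [D a]]]]] ^ [S [A [B [C [D a]]] ++ [A [B [C [D a]]]]]]]

4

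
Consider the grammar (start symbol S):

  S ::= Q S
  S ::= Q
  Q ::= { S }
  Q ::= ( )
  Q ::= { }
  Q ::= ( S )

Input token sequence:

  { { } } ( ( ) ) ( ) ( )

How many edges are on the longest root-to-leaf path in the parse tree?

5

[S [Q { [S [Q { }]] }] [S [Q ( [S [Q ( )]] )] [S [Q ( )] [S [Q ( )]]]]]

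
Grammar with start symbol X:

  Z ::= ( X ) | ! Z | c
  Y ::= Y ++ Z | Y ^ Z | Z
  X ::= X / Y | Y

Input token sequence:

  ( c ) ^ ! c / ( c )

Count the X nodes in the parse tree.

[X [X [Y [Y [Z ( [X [Y [Z c]]] )]] ^ [Z ! [Z c]]]] / [Y [Z ( [X [Y [Z c]]] )]]]

4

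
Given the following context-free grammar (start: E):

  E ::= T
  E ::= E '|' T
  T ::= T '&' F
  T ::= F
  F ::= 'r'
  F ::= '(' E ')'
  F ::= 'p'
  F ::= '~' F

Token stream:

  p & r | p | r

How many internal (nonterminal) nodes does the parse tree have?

[E [E [E [T [T [F p]] & [F r]]] | [T [F p]]] | [T [F r]]]

11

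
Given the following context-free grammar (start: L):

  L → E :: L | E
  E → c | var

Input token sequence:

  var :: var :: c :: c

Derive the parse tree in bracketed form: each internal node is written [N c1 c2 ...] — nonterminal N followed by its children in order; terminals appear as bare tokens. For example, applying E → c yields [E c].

[L [E var] :: [L [E var] :: [L [E c] :: [L [E c]]]]]

L
E :: L
var :: L
var :: E :: L
var :: var :: L
var :: var :: E :: L
var :: var :: c :: L
var :: var :: c :: E
var :: var :: c :: c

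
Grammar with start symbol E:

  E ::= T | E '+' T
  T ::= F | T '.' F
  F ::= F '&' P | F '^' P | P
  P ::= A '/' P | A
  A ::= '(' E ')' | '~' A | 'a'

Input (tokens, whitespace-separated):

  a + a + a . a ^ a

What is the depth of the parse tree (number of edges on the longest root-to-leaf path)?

7

[E [E [E [T [F [P [A a]]]]] + [T [F [P [A a]]]]] + [T [T [F [P [A a]]]] . [F [F [P [A a]]] ^ [P [A a]]]]]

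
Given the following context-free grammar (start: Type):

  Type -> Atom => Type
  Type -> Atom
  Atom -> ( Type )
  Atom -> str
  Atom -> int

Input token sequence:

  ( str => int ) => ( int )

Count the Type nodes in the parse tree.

[Type [Atom ( [Type [Atom str] => [Type [Atom int]]] )] => [Type [Atom ( [Type [Atom int]] )]]]

5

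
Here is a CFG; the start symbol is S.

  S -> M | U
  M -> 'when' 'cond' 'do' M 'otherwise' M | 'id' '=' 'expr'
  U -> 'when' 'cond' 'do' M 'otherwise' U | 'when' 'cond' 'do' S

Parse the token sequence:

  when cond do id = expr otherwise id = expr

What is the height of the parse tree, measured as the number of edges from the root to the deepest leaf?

3

[S [M when cond do [M id = expr] otherwise [M id = expr]]]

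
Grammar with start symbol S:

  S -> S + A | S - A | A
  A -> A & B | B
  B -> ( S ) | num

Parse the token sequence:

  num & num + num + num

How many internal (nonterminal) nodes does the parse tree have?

[S [S [S [A [A [B num]] & [B num]]] + [A [B num]]] + [A [B num]]]

11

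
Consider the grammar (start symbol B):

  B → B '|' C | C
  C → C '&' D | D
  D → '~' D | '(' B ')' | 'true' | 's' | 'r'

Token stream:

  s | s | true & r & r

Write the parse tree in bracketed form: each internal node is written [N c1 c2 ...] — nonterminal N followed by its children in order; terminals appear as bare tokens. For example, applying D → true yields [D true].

[B [B [B [C [D s]]] | [C [D s]]] | [C [C [C [D true]] & [D r]] & [D r]]]

B
B | C
B | C | C
C | C | C
D | C | C
s | C | C
s | D | C
s | s | C
s | s | C & D
s | s | C & D & D
s | s | D & D & D
s | s | true & D & D
s | s | true & r & D
s | s | true & r & r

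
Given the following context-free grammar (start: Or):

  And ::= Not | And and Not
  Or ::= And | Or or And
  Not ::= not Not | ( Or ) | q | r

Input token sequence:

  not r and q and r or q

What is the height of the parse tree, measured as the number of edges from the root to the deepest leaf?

7

[Or [Or [And [And [And [Not not [Not r]]] and [Not q]] and [Not r]]] or [And [Not q]]]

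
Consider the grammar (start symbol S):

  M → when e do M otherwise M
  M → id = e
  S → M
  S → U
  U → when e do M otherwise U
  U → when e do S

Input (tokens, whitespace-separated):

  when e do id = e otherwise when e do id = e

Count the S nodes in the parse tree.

[S [U when e do [M id = e] otherwise [U when e do [S [M id = e]]]]]

2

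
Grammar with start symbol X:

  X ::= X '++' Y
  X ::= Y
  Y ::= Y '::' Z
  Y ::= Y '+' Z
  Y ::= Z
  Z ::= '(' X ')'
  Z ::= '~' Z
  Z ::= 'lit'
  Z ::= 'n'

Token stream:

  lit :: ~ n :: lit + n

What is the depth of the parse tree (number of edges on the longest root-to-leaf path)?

[X [Y [Y [Y [Y [Z lit]] :: [Z ~ [Z n]]] :: [Z lit]] + [Z n]]]

6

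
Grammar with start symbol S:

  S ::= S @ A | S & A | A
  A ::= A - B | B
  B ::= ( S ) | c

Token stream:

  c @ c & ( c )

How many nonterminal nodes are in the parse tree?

12

[S [S [S [A [B c]]] @ [A [B c]]] & [A [B ( [S [A [B c]]] )]]]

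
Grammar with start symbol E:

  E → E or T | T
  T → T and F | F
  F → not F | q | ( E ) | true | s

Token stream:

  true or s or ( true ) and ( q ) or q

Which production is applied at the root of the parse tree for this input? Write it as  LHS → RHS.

[E [E [E [E [T [F true]]] or [T [F s]]] or [T [T [F ( [E [T [F true]]] )]] and [F ( [E [T [F q]]] )]]] or [T [F q]]]

E → E or T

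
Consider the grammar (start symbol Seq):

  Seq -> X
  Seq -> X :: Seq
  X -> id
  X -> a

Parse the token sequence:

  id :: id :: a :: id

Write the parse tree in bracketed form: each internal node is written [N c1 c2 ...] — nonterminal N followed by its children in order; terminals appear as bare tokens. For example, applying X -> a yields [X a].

Seq
X :: Seq
id :: Seq
id :: X :: Seq
id :: id :: Seq
id :: id :: X :: Seq
id :: id :: a :: Seq
id :: id :: a :: X
id :: id :: a :: id

[Seq [X id] :: [Seq [X id] :: [Seq [X a] :: [Seq [X id]]]]]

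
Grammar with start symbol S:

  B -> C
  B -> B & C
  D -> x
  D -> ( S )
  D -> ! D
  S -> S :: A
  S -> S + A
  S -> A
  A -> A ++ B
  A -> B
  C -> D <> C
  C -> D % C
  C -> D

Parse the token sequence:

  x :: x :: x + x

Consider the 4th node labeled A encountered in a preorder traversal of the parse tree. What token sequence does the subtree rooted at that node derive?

[S [S [S [S [A [B [C [D x]]]]] :: [A [B [C [D x]]]]] :: [A [B [C [D x]]]]] + [A [B [C [D x]]]]]

x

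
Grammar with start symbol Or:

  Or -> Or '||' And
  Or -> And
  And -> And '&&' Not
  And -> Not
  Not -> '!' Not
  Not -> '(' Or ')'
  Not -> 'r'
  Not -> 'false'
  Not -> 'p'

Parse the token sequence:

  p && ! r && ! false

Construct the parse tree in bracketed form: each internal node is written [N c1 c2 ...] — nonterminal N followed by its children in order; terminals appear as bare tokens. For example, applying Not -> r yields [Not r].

[Or [And [And [And [Not p]] && [Not ! [Not r]]] && [Not ! [Not false]]]]

Or
And
And && Not
And && Not && Not
Not && Not && Not
p && Not && Not
p && ! Not && Not
p && ! r && Not
p && ! r && ! Not
p && ! r && ! false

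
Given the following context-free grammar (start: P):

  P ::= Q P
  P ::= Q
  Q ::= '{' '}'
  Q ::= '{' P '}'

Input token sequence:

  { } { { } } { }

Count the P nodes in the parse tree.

[P [Q { }] [P [Q { [P [Q { }]] }] [P [Q { }]]]]

4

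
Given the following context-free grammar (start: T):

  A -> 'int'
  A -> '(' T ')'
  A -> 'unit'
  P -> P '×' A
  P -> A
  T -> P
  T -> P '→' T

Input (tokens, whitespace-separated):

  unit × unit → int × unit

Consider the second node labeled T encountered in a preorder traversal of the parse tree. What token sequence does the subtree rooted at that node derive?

[T [P [P [A unit]] × [A unit]] → [T [P [P [A int]] × [A unit]]]]

int × unit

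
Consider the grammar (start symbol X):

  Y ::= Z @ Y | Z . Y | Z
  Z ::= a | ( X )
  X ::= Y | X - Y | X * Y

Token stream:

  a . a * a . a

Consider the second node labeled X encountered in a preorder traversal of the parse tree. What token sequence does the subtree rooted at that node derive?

[X [X [Y [Z a] . [Y [Z a]]]] * [Y [Z a] . [Y [Z a]]]]

a . a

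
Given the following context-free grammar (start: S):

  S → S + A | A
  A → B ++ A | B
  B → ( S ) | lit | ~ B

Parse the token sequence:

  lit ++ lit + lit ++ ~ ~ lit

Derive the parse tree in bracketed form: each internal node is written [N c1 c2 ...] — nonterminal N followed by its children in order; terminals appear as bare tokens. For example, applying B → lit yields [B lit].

S
S + A
A + A
B ++ A + A
lit ++ A + A
lit ++ B + A
lit ++ lit + A
lit ++ lit + B ++ A
lit ++ lit + lit ++ A
lit ++ lit + lit ++ B
lit ++ lit + lit ++ ~ B
lit ++ lit + lit ++ ~ ~ B
lit ++ lit + lit ++ ~ ~ lit

[S [S [A [B lit] ++ [A [B lit]]]] + [A [B lit] ++ [A [B ~ [B ~ [B lit]]]]]]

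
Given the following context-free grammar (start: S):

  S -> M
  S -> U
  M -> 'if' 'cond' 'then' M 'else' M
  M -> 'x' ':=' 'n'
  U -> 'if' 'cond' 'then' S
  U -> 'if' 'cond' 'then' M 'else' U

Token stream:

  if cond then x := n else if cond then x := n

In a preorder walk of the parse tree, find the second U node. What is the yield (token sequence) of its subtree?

if cond then x := n

[S [U if cond then [M x := n] else [U if cond then [S [M x := n]]]]]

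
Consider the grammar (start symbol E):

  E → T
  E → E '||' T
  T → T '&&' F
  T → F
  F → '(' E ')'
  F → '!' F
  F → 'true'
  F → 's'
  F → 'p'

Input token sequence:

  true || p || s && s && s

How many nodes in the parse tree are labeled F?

[E [E [E [T [F true]]] || [T [F p]]] || [T [T [T [F s]] && [F s]] && [F s]]]

5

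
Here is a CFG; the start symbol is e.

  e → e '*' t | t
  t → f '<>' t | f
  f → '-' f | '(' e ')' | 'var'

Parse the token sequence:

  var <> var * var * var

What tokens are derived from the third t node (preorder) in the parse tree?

[e [e [e [t [f var] <> [t [f var]]]] * [t [f var]]] * [t [f var]]]

var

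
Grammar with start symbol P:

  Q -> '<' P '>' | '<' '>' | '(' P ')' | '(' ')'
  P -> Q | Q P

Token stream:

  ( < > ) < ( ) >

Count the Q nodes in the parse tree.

[P [Q ( [P [Q < >]] )] [P [Q < [P [Q ( )]] >]]]

4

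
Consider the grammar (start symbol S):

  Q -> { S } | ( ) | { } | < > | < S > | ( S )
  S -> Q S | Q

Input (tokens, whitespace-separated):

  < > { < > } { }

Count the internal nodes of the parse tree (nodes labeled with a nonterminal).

8

[S [Q < >] [S [Q { [S [Q < >]] }] [S [Q { }]]]]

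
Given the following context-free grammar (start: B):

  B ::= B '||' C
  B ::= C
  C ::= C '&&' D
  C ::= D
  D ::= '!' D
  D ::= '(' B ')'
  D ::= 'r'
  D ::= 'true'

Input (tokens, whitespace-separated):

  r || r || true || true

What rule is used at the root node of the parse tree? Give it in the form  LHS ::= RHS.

B ::= B '||' C

[B [B [B [B [C [D r]]] || [C [D r]]] || [C [D true]]] || [C [D true]]]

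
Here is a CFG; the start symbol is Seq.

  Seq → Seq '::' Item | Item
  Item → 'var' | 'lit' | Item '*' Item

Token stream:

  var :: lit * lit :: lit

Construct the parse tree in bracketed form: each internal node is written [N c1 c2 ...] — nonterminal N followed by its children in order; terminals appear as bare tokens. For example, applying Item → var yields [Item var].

Seq
Seq :: Item
Seq :: Item :: Item
Item :: Item :: Item
var :: Item :: Item
var :: Item * Item :: Item
var :: lit * Item :: Item
var :: lit * lit :: Item
var :: lit * lit :: lit

[Seq [Seq [Seq [Item var]] :: [Item [Item lit] * [Item lit]]] :: [Item lit]]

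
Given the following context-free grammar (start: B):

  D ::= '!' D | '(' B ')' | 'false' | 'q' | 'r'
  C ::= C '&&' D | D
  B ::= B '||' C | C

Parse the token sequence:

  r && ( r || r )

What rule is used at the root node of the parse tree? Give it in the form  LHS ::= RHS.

[B [C [C [D r]] && [D ( [B [B [C [D r]]] || [C [D r]]] )]]]

B ::= C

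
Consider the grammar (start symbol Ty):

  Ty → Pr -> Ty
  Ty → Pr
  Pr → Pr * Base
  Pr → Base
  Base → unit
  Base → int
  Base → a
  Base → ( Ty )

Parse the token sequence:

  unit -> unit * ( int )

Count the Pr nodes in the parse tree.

4

[Ty [Pr [Base unit]] -> [Ty [Pr [Pr [Base unit]] * [Base ( [Ty [Pr [Base int]]] )]]]]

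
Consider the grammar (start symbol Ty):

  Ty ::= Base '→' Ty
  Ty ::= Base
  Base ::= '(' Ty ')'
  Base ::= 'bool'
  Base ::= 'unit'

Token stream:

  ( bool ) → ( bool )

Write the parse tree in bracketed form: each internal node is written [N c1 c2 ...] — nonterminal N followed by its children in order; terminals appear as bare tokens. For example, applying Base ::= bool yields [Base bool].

[Ty [Base ( [Ty [Base bool]] )] → [Ty [Base ( [Ty [Base bool]] )]]]

Ty
Base → Ty
( Ty ) → Ty
( Base ) → Ty
( bool ) → Ty
( bool ) → Base
( bool ) → ( Ty )
( bool ) → ( Base )
( bool ) → ( bool )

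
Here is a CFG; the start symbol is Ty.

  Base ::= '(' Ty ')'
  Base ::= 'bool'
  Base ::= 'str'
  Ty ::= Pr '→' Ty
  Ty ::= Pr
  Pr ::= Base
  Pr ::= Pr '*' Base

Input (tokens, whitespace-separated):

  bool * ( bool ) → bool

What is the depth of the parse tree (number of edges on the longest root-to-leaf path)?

6

[Ty [Pr [Pr [Base bool]] * [Base ( [Ty [Pr [Base bool]]] )]] → [Ty [Pr [Base bool]]]]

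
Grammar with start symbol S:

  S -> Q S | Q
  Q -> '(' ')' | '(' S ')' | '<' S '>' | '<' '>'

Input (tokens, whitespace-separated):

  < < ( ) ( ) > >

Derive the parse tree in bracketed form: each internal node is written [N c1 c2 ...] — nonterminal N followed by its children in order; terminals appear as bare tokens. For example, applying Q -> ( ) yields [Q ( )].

[S [Q < [S [Q < [S [Q ( )] [S [Q ( )]]] >]] >]]

S
Q
< S >
< Q >
< < S > >
< < Q S > >
< < ( ) S > >
< < ( ) Q > >
< < ( ) ( ) > >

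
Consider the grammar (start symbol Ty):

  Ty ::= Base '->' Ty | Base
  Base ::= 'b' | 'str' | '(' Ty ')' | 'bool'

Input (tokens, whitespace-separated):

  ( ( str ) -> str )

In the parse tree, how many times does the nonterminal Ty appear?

4

[Ty [Base ( [Ty [Base ( [Ty [Base str]] )] -> [Ty [Base str]]] )]]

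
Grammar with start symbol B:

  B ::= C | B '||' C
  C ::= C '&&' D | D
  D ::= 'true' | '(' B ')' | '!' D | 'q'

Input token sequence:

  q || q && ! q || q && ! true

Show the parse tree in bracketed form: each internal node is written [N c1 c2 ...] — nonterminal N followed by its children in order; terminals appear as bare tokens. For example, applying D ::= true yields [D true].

[B [B [B [C [D q]]] || [C [C [D q]] && [D ! [D q]]]] || [C [C [D q]] && [D ! [D true]]]]

B
B || C
B || C || C
C || C || C
D || C || C
q || C || C
q || C && D || C
q || D && D || C
q || q && D || C
q || q && ! D || C
q || q && ! q || C
q || q && ! q || C && D
q || q && ! q || D && D
q || q && ! q || q && D
q || q && ! q || q && ! D
q || q && ! q || q && ! true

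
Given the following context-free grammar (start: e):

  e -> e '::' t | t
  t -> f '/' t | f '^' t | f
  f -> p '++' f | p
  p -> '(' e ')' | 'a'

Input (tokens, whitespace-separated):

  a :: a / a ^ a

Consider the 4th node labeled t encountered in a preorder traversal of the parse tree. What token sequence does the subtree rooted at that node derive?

a

[e [e [t [f [p a]]]] :: [t [f [p a]] / [t [f [p a]] ^ [t [f [p a]]]]]]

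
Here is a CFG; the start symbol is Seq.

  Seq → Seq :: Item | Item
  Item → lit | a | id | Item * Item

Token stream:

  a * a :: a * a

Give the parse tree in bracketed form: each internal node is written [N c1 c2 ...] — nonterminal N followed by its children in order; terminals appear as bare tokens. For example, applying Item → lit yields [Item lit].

[Seq [Seq [Item [Item a] * [Item a]]] :: [Item [Item a] * [Item a]]]

Seq
Seq :: Item
Item :: Item
Item * Item :: Item
a * Item :: Item
a * a :: Item
a * a :: Item * Item
a * a :: a * Item
a * a :: a * a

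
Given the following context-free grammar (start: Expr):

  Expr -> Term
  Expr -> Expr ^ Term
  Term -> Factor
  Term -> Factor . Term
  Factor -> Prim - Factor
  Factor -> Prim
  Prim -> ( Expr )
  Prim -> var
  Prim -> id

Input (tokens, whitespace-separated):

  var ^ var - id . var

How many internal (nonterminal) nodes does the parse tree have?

[Expr [Expr [Term [Factor [Prim var]]]] ^ [Term [Factor [Prim var] - [Factor [Prim id]]] . [Term [Factor [Prim var]]]]]

13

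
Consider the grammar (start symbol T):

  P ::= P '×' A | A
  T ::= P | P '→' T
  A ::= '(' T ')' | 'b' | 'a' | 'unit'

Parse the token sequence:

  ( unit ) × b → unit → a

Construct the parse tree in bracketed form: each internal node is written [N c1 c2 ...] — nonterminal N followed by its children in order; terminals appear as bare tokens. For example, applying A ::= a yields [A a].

[T [P [P [A ( [T [P [A unit]]] )]] × [A b]] → [T [P [A unit]] → [T [P [A a]]]]]

T
P → T
P × A → T
A × A → T
( T ) × A → T
( P ) × A → T
( A ) × A → T
( unit ) × A → T
( unit ) × b → T
( unit ) × b → P → T
( unit ) × b → A → T
( unit ) × b → unit → T
( unit ) × b → unit → P
( unit ) × b → unit → A
( unit ) × b → unit → a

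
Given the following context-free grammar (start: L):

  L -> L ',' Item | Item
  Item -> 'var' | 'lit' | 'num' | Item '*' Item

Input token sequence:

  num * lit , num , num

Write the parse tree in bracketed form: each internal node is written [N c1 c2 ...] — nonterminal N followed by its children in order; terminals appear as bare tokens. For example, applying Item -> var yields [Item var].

[L [L [L [Item [Item num] * [Item lit]]] , [Item num]] , [Item num]]

L
L , Item
L , Item , Item
Item , Item , Item
Item * Item , Item , Item
num * Item , Item , Item
num * lit , Item , Item
num * lit , num , Item
num * lit , num , num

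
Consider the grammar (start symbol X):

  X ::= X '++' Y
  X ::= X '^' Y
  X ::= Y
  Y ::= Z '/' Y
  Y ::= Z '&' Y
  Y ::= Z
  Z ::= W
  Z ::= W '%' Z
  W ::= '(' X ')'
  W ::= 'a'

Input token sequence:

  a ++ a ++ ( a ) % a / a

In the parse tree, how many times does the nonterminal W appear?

[X [X [X [Y [Z [W a]]]] ++ [Y [Z [W a]]]] ++ [Y [Z [W ( [X [Y [Z [W a]]]] )] % [Z [W a]]] / [Y [Z [W a]]]]]

6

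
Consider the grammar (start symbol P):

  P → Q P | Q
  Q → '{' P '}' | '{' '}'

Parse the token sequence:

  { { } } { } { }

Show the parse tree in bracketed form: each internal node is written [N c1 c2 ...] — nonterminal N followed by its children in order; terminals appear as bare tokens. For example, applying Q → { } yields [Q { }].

[P [Q { [P [Q { }]] }] [P [Q { }] [P [Q { }]]]]

P
Q P
{ P } P
{ Q } P
{ { } } P
{ { } } Q P
{ { } } { } P
{ { } } { } Q
{ { } } { } { }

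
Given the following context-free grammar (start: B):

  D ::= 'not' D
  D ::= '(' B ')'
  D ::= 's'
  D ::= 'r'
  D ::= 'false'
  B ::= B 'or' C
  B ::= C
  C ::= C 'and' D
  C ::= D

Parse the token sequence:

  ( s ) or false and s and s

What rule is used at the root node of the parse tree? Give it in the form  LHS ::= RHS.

B ::= B 'or' C

[B [B [C [D ( [B [C [D s]]] )]]] or [C [C [C [D false]] and [D s]] and [D s]]]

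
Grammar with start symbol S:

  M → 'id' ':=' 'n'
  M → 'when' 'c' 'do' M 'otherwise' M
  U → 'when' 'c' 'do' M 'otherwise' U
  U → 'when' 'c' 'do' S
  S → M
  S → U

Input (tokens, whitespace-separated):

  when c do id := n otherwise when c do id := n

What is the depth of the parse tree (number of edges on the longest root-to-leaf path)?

5

[S [U when c do [M id := n] otherwise [U when c do [S [M id := n]]]]]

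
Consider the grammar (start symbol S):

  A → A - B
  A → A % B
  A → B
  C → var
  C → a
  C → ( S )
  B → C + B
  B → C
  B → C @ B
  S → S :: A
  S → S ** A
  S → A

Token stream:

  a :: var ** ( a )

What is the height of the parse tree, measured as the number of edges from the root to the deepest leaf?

[S [S [S [A [B [C a]]]] :: [A [B [C var]]]] ** [A [B [C ( [S [A [B [C a]]]] )]]]]

8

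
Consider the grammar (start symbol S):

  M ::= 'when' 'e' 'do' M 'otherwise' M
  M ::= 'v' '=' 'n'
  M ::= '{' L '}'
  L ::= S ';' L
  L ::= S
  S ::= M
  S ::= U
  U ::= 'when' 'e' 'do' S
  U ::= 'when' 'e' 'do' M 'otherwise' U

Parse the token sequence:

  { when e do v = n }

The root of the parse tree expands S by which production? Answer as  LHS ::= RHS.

S ::= M

[S [M { [L [S [U when e do [S [M v = n]]]]] }]]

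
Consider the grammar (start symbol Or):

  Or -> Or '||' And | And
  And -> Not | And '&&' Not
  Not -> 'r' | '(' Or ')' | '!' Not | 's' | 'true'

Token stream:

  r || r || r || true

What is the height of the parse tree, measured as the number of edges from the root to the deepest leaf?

6

[Or [Or [Or [Or [And [Not r]]] || [And [Not r]]] || [And [Not r]]] || [And [Not true]]]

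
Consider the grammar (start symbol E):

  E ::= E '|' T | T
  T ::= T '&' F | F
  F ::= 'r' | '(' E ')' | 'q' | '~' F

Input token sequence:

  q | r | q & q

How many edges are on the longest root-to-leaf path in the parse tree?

5

[E [E [E [T [F q]]] | [T [F r]]] | [T [T [F q]] & [F q]]]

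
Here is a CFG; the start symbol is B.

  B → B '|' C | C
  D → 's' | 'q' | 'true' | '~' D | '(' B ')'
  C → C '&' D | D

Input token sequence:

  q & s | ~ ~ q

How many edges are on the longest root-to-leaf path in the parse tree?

[B [B [C [C [D q]] & [D s]]] | [C [D ~ [D ~ [D q]]]]]

5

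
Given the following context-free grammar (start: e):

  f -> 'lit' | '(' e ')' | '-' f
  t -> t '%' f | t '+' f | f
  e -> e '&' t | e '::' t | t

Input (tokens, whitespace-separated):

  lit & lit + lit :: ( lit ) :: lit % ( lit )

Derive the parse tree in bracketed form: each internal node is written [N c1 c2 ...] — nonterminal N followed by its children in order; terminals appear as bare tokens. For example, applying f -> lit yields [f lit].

[e [e [e [e [t [f lit]]] & [t [t [f lit]] + [f lit]]] :: [t [f ( [e [t [f lit]]] )]]] :: [t [t [f lit]] % [f ( [e [t [f lit]]] )]]]

e
e :: t
e :: t :: t
e & t :: t :: t
t & t :: t :: t
f & t :: t :: t
lit & t :: t :: t
lit & t + f :: t :: t
lit & f + f :: t :: t
lit & lit + f :: t :: t
lit & lit + lit :: t :: t
lit & lit + lit :: f :: t
lit & lit + lit :: ( e ) :: t
lit & lit + lit :: ( t ) :: t
lit & lit + lit :: ( f ) :: t
lit & lit + lit :: ( lit ) :: t
lit & lit + lit :: ( lit ) :: t % f
lit & lit + lit :: ( lit ) :: f % f
lit & lit + lit :: ( lit ) :: lit % f
lit & lit + lit :: ( lit ) :: lit % ( e )
lit & lit + lit :: ( lit ) :: lit % ( t )
lit & lit + lit :: ( lit ) :: lit % ( f )
lit & lit + lit :: ( lit ) :: lit % ( lit )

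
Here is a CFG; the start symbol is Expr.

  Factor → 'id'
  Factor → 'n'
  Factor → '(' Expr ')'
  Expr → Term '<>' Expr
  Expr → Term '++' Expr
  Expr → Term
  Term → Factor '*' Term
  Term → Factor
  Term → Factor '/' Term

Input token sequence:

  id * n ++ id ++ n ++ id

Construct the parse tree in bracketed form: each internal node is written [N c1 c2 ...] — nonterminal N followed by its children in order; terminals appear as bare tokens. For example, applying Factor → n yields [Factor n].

[Expr [Term [Factor id] * [Term [Factor n]]] ++ [Expr [Term [Factor id]] ++ [Expr [Term [Factor n]] ++ [Expr [Term [Factor id]]]]]]

Expr
Term ++ Expr
Factor * Term ++ Expr
id * Term ++ Expr
id * Factor ++ Expr
id * n ++ Expr
id * n ++ Term ++ Expr
id * n ++ Factor ++ Expr
id * n ++ id ++ Expr
id * n ++ id ++ Term ++ Expr
id * n ++ id ++ Factor ++ Expr
id * n ++ id ++ n ++ Expr
id * n ++ id ++ n ++ Term
id * n ++ id ++ n ++ Factor
id * n ++ id ++ n ++ id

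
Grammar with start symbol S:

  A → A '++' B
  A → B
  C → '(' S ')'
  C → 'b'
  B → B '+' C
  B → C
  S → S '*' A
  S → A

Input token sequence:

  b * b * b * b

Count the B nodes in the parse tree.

[S [S [S [S [A [B [C b]]]] * [A [B [C b]]]] * [A [B [C b]]]] * [A [B [C b]]]]

4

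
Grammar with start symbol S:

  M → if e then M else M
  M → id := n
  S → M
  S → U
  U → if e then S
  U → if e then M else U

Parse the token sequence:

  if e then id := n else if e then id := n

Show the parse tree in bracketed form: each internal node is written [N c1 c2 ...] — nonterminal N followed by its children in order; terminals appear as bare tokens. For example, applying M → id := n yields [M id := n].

[S [U if e then [M id := n] else [U if e then [S [M id := n]]]]]

S
U
if e then M else U
if e then id := n else U
if e then id := n else if e then S
if e then id := n else if e then M
if e then id := n else if e then id := n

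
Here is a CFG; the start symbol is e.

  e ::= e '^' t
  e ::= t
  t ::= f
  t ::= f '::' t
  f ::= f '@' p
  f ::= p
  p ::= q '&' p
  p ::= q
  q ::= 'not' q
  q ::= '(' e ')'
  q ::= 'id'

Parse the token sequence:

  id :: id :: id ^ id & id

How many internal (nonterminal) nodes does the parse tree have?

[e [e [t [f [p [q id]]] :: [t [f [p [q id]]] :: [t [f [p [q id]]]]]]] ^ [t [f [p [q id] & [p [q id]]]]]]

20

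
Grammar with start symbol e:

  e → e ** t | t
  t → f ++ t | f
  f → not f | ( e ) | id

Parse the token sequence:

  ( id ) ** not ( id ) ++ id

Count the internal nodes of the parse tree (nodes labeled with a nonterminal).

[e [e [t [f ( [e [t [f id]]] )]]] ** [t [f not [f ( [e [t [f id]]] )]] ++ [t [f id]]]]

15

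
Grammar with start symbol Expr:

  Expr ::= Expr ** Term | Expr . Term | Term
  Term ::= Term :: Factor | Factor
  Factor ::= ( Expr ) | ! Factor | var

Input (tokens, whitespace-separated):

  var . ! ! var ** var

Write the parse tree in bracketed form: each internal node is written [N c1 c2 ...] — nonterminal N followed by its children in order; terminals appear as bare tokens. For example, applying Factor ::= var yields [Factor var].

[Expr [Expr [Expr [Term [Factor var]]] . [Term [Factor ! [Factor ! [Factor var]]]]] ** [Term [Factor var]]]

Expr
Expr ** Term
Expr . Term ** Term
Term . Term ** Term
Factor . Term ** Term
var . Term ** Term
var . Factor ** Term
var . ! Factor ** Term
var . ! ! Factor ** Term
var . ! ! var ** Term
var . ! ! var ** Factor
var . ! ! var ** var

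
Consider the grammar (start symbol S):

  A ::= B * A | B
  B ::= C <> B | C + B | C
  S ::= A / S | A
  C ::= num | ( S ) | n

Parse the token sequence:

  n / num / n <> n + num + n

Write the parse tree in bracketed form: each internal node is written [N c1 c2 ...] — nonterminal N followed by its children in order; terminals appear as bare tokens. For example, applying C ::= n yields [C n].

S
A / S
B / S
C / S
n / S
n / A / S
n / B / S
n / C / S
n / num / S
n / num / A
n / num / B
n / num / C <> B
n / num / n <> B
n / num / n <> C + B
n / num / n <> n + B
n / num / n <> n + C + B
n / num / n <> n + num + B
n / num / n <> n + num + C
n / num / n <> n + num + n

[S [A [B [C n]]] / [S [A [B [C num]]] / [S [A [B [C n] <> [B [C n] + [B [C num] + [B [C n]]]]]]]]]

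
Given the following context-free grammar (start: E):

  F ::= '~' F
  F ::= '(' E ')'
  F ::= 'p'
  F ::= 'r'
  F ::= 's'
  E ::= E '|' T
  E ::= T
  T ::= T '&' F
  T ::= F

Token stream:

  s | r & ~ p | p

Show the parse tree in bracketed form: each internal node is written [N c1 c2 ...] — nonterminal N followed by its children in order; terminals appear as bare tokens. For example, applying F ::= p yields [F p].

E
E | T
E | T | T
T | T | T
F | T | T
s | T | T
s | T & F | T
s | F & F | T
s | r & F | T
s | r & ~ F | T
s | r & ~ p | T
s | r & ~ p | F
s | r & ~ p | p

[E [E [E [T [F s]]] | [T [T [F r]] & [F ~ [F p]]]] | [T [F p]]]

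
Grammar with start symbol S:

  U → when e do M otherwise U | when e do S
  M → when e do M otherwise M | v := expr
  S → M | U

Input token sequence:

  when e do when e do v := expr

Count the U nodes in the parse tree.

[S [U when e do [S [U when e do [S [M v := expr]]]]]]

2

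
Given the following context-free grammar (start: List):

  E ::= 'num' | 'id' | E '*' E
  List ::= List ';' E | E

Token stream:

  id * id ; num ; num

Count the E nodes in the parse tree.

5

[List [List [List [E [E id] * [E id]]] ; [E num]] ; [E num]]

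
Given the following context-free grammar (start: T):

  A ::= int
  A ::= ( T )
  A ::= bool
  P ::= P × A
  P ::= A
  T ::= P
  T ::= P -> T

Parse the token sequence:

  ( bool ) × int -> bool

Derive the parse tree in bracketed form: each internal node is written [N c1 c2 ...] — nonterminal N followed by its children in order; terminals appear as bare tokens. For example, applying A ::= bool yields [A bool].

T
P -> T
P × A -> T
A × A -> T
( T ) × A -> T
( P ) × A -> T
( A ) × A -> T
( bool ) × A -> T
( bool ) × int -> T
( bool ) × int -> P
( bool ) × int -> A
( bool ) × int -> bool

[T [P [P [A ( [T [P [A bool]]] )]] × [A int]] -> [T [P [A bool]]]]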